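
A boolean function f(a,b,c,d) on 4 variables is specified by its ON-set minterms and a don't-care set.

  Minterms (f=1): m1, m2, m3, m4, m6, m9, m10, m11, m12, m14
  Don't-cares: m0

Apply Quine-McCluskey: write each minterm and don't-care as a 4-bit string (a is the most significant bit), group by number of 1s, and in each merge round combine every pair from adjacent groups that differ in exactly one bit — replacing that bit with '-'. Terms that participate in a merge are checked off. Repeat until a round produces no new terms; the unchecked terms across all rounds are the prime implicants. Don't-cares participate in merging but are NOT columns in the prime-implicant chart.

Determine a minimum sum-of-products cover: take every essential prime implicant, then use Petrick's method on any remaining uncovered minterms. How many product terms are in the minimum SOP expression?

3

size-2^0 implicants → 0000(✓)  0001(✓)  0010(✓)  0011(✓)  0100(✓)  0110(✓)  1001(✓)  1010(✓)  1011(✓)  1100(✓)  1110(✓)
size-2^1 implicants → -001(✓)  -010(✓)  -011(✓)  -100(✓)  -110(✓)  0-00(✓)  0-10(✓)  00-0(✓)  00-1(✓)  000-(✓)  001-(✓)  01-0(✓)  1-10(✓)  10-1(✓)  101-(✓)  11-0(✓)
size-2^2 implicants → --10  -0-1  -01-  -1-0  0--0  00--
Unchecked terms (primes): --10, -0-1, -01-, -1-0, 0--0, 00--
Minterm coverage:
  m1 ⊆ -0-1,00--
  m2 ⊆ --10,-01-,0--0,00--
  m3 ⊆ -0-1,-01-,00--
  m4 ⊆ -1-0,0--0
  m6 ⊆ --10,-1-0,0--0
  m9 ⊆ -0-1 [E]
  m10 ⊆ --10,-01-
  m11 ⊆ -0-1,-01-
  m12 ⊆ -1-0 [E]
  m14 ⊆ --10,-1-0
E = {-0-1, -1-0}
Petrick residual → --10
Cover = cd' + b'd + bd'  |cover|=3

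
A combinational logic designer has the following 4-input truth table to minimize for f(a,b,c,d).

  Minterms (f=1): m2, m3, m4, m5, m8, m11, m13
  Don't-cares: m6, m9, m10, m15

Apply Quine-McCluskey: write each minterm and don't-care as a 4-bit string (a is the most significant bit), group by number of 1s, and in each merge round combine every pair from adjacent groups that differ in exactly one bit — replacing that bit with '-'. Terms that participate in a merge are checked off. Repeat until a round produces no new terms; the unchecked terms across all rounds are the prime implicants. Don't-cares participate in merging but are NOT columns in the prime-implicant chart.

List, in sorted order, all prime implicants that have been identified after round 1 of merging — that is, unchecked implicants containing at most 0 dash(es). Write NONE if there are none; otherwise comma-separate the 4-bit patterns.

NONE

size-2^0 implicants → 0010(✓)  0011(✓)  0100(✓)  0101(✓)  0110(✓)  1000(✓)  1001(✓)  1010(✓)  1011(✓)  1101(✓)  1111(✓)
size-2^1 implicants → -010(✓)  -011(✓)  -101  0-10  001-(✓)  01-0  010-  1-01(✓)  1-11(✓)  10-0(✓)  10-1(✓)  100-(✓)  101-(✓)  11-1(✓)
size-2^2 implicants → -01-  1--1  10--
Unchecked terms (primes): -01-, -101, 0-10, 01-0, 010-, 1--1, 10--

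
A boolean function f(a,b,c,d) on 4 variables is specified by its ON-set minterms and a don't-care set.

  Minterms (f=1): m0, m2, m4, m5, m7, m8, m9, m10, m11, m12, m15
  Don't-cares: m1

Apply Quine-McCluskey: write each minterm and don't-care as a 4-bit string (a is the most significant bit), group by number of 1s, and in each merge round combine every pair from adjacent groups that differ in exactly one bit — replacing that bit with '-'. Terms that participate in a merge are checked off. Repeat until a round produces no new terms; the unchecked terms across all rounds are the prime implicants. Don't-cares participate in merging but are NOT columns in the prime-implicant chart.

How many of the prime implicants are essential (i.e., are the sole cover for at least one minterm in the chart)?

Round 0: 0000✓ 0001✓ 0010✓ 0100✓ 0101✓ 0111✓ 1000✓ 1001✓ 1010✓ 1011✓ 1100✓ 1111✓
Round 1: -000✓ -001✓ -010✓ -100✓ -111 0-00✓ 0-01✓ 00-0✓ 000-✓ 01-1 010-✓ 1-00✓ 1-11 10-0✓ 10-1✓ 100-✓ 101-✓
Round 2: --00 -0-0 -00- 0-0- 10--
PIs = {--00, -0-0, -00-, -111, 0-0-, 01-1, 1-11, 10--}
Coverage chart:
  m0: --00,-0-0,-00-,0-0-
  m2: -0-0 ←essential
  m4: --00,0-0-
  m5: 0-0-,01-1
  m7: -111,01-1
  m8: --00,-0-0,-00-,10--
  m9: -00-,10--
  m10: -0-0,10--
  m11: 1-11,10--
  m12: --00 ←essential
  m15: -111,1-11
Essential: --00, -0-0

2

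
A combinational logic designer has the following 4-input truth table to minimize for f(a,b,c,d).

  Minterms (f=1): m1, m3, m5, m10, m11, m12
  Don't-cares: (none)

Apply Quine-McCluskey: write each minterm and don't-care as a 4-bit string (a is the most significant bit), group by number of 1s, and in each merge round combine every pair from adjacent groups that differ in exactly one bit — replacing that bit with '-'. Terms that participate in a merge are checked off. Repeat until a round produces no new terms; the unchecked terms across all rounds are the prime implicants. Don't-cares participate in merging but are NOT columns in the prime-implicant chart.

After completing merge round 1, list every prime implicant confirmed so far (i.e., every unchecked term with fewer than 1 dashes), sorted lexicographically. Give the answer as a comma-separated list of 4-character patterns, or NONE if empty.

1100

Round 0: 0001✓ 0011✓ 0101✓ 1010✓ 1011✓ 1100
Round 1: -011 0-01 00-1 101-
PIs = {-011, 0-01, 00-1, 101-, 1100}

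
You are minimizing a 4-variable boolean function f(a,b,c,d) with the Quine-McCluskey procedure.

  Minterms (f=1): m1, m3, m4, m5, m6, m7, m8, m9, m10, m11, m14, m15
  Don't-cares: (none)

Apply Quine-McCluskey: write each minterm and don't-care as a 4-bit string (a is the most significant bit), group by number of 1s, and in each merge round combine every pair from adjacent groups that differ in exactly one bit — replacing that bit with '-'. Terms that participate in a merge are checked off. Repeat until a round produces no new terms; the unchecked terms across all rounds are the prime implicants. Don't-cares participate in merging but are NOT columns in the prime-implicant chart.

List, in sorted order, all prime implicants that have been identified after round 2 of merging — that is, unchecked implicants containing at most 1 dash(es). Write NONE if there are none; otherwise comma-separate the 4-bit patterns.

NONE

Round 0: 0001✓ 0011✓ 0100✓ 0101✓ 0110✓ 0111✓ 1000✓ 1001✓ 1010✓ 1011✓ 1110✓ 1111✓
Round 1: -001✓ -011✓ -110✓ -111✓ 0-01✓ 0-11✓ 00-1✓ 01-0✓ 01-1✓ 010-✓ 011-✓ 1-10✓ 1-11✓ 10-0✓ 10-1✓ 100-✓ 101-✓ 111-✓
Round 2: --11 -0-1 -11- 0--1 01-- 1-1- 10--
PIs = {--11, -0-1, -11-, 0--1, 01--, 1-1-, 10--}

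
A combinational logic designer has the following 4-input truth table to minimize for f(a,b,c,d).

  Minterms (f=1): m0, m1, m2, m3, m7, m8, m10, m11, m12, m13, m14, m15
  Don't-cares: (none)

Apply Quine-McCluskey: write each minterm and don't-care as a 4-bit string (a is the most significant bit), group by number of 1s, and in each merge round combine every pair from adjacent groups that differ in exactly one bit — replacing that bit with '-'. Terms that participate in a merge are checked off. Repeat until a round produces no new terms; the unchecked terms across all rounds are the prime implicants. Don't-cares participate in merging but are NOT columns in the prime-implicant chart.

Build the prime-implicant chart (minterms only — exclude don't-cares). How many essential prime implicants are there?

3

[col 0] 0000*, 0001*, 0010*, 0011*, 0111*, 1000*, 1010*, 1011*, 1100*, 1101*, 1110*, 1111*
[col 1] -000*, -010*, -011*, -111*, 0-11*, 00-0*, 00-1*, 000-*, 001-*, 1-00*, 1-10*, 1-11*, 10-0*, 101-*, 11-0*, 11-1*, 110-*, 111-*
[col 2] --11, -0-0, -01-, 00--, 1--0, 1-1-, 11--
Prime implicants: --11, -0-0, -01-, 00--, 1--0, 1-1-, 11--
PI chart (minterm → PIs covering it):
  0 | -0-0,00--
  1 | 00--  (sole → essential)
  2 | -0-0,-01-,00--
  3 | --11,-01-,00--
  7 | --11  (sole → essential)
  8 | -0-0,1--0
  10 | -0-0,-01-,1--0,1-1-
  11 | --11,-01-,1-1-
  12 | 1--0,11--
  13 | 11--  (sole → essential)
  14 | 1--0,1-1-,11--
  15 | --11,1-1-,11--
Essential prime implicants: --11, 00--, 11--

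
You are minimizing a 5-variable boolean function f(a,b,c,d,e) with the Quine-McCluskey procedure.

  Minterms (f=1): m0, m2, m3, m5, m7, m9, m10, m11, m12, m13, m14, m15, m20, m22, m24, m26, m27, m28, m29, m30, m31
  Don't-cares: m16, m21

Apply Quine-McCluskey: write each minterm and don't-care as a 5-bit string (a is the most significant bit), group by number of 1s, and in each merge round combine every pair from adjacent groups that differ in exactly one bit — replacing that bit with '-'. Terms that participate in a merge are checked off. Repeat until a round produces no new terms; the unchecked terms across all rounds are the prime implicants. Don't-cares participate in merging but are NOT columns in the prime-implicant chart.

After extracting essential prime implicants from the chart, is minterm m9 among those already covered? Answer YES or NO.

[col 0] 00000*, 00010*, 00011*, 00101*, 00111*, 01001*, 01010*, 01011*, 01100*, 01101*, 01110*, 01111*, 10000*, 10100*, 10101*, 10110*, 11000*, 11010*, 11011*, 11100*, 11101*, 11110*, 11111*
[col 1] -0000, -0101*, -1010*, -1011*, -1100*, -1101*, -1110*, -1111*, 0-010*, 0-011*, 0-101*, 0-111*, 00-11*, 000-0, 0001-*, 001-1*, 01-01*, 01-10*, 01-11*, 010-1*, 0101-*, 011-0*, 011-1*, 0110-*, 0111-*, 1-000*, 1-100*, 1-101*, 1-110*, 10-00*, 101-0*, 1010-*, 11-00*, 11-10*, 11-11*, 110-0*, 1101-*, 111-0*, 111-1*, 1110-*, 1111-*
[col 2] --101, -1-10*, -1-11*, -101-*, -11-0*, -11-1*, -110-*, -111-*, 0--11, 0-01-, 0-1-1, 01--1, 01-1-*, 011--*, 1--00, 1-1-0, 1-10-, 11--0, 11-1-*, 111--*
[col 3] -1-1-, -11--
Prime implicants: --101, -0000, -1-1-, -11--, 0--11, 0-01-, 0-1-1, 000-0, 01--1, 1--00, 1-1-0, 1-10-, 11--0
PI chart (minterm → PIs covering it):
  0 | -0000,000-0
  2 | 0-01-,000-0
  3 | 0--11,0-01-
  5 | --101,0-1-1
  7 | 0--11,0-1-1
  9 | 01--1  (sole → essential)
  10 | -1-1-,0-01-
  11 | -1-1-,0--11,0-01-,01--1
  12 | -11--  (sole → essential)
  13 | --101,-11--,0-1-1,01--1
  14 | -1-1-,-11--
  15 | -1-1-,-11--,0--11,0-1-1,01--1
  20 | 1--00,1-1-0,1-10-
  22 | 1-1-0  (sole → essential)
  24 | 1--00,11--0
  26 | -1-1-,11--0
  27 | -1-1-  (sole → essential)
  28 | -11--,1--00,1-1-0,1-10-,11--0
  29 | --101,-11--,1-10-
  30 | -1-1-,-11--,1-1-0,11--0
  31 | -1-1-,-11--
Essential prime implicants: -1-1-, -11--, 01--1, 1-1-0

YES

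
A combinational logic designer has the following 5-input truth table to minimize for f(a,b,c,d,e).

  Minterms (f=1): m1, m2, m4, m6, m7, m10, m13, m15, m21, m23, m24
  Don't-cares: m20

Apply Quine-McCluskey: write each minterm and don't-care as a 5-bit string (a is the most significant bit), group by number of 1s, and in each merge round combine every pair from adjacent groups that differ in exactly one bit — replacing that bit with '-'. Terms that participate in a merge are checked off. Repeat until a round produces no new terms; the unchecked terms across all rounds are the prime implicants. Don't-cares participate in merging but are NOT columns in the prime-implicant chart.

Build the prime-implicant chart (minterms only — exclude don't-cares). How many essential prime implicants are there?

Round 0: 00001 00010✓ 00100✓ 00110✓ 00111✓ 01010✓ 01101✓ 01111✓ 10100✓ 10101✓ 10111✓ 11000
Round 1: -0100 -0111 0-010 0-111 00-10 001-0 0011- 011-1 101-1 1010-
PIs = {-0100, -0111, 0-010, 0-111, 00-10, 00001, 001-0, 0011-, 011-1, 101-1, 1010-, 11000}
Coverage chart:
  m1: 00001 ←essential
  m2: 0-010,00-10
  m4: -0100,001-0
  m6: 00-10,001-0,0011-
  m7: -0111,0-111,0011-
  m10: 0-010 ←essential
  m13: 011-1 ←essential
  m15: 0-111,011-1
  m21: 101-1,1010-
  m23: -0111,101-1
  m24: 11000 ←essential
Essential: 0-010, 00001, 011-1, 11000

4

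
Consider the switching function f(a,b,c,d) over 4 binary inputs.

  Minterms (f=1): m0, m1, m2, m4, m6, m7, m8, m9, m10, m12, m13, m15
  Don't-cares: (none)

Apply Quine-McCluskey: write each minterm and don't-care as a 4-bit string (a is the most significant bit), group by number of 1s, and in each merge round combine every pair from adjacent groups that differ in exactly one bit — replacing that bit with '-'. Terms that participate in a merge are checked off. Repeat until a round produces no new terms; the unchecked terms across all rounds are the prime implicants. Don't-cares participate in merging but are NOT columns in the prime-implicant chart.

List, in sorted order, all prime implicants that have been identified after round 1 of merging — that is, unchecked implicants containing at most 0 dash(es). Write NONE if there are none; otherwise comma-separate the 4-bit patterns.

NONE

[col 0] 0000*, 0001*, 0010*, 0100*, 0110*, 0111*, 1000*, 1001*, 1010*, 1100*, 1101*, 1111*
[col 1] -000*, -001*, -010*, -100*, -111, 0-00*, 0-10*, 00-0*, 000-*, 01-0*, 011-, 1-00*, 1-01*, 10-0*, 100-*, 11-1, 110-*
[col 2] --00, -0-0, -00-, 0--0, 1-0-
Prime implicants: --00, -0-0, -00-, -111, 0--0, 011-, 1-0-, 11-1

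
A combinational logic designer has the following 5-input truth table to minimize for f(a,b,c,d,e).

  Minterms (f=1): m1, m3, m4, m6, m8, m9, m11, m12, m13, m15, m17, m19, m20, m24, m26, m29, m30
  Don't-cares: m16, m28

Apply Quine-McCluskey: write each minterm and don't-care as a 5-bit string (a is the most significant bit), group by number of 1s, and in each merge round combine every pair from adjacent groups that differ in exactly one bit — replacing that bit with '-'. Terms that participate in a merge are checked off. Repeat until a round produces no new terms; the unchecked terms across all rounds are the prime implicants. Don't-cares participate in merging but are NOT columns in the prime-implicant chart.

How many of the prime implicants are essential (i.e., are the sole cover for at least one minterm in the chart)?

Round 0: 00001✓ 00011✓ 00100✓ 00110✓ 01000✓ 01001✓ 01011✓ 01100✓ 01101✓ 01111✓ 10000✓ 10001✓ 10011✓ 10100✓ 11000✓ 11010✓ 11100✓ 11101✓ 11110✓
Round 1: -0001✓ -0011✓ -0100✓ -1000✓ -1100✓ -1101✓ 0-001✓ 0-011✓ 0-100✓ 000-1✓ 001-0 01-00✓ 01-01✓ 01-11✓ 010-1✓ 0100-✓ 011-1✓ 0110-✓ 1-000✓ 1-100✓ 10-00✓ 100-1✓ 1000- 11-00✓ 11-10✓ 110-0✓ 111-0✓ 1110-✓
Round 2: --100 -00-1 -1-00 -110- 0-0-1 01--1 01-0- 1--00 11--0
PIs = {--100, -00-1, -1-00, -110-, 0-0-1, 001-0, 01--1, 01-0-, 1--00, 1000-, 11--0}
Coverage chart:
  m1: -00-1,0-0-1
  m3: -00-1,0-0-1
  m4: --100,001-0
  m6: 001-0 ←essential
  m8: -1-00,01-0-
  m9: 0-0-1,01--1,01-0-
  m11: 0-0-1,01--1
  m12: --100,-1-00,-110-,01-0-
  m13: -110-,01--1,01-0-
  m15: 01--1 ←essential
  m17: -00-1,1000-
  m19: -00-1 ←essential
  m20: --100,1--00
  m24: -1-00,1--00,11--0
  m26: 11--0 ←essential
  m29: -110- ←essential
  m30: 11--0 ←essential
Essential: -00-1, -110-, 001-0, 01--1, 11--0

5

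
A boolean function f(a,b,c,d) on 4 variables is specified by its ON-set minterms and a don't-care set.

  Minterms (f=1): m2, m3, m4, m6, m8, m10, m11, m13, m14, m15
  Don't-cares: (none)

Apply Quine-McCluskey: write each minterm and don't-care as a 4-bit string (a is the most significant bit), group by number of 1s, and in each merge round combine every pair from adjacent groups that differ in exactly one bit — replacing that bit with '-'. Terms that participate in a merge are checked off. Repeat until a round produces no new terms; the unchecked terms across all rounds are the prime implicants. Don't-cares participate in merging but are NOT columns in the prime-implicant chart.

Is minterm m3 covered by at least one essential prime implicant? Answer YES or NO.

YES

[col 0] 0010*, 0011*, 0100*, 0110*, 1000*, 1010*, 1011*, 1101*, 1110*, 1111*
[col 1] -010*, -011*, -110*, 0-10*, 001-*, 01-0, 1-10*, 1-11*, 10-0, 101-*, 11-1, 111-*
[col 2] --10, -01-, 1-1-
Prime implicants: --10, -01-, 01-0, 1-1-, 10-0, 11-1
PI chart (minterm → PIs covering it):
  2 | --10,-01-
  3 | -01-  (sole → essential)
  4 | 01-0  (sole → essential)
  6 | --10,01-0
  8 | 10-0  (sole → essential)
  10 | --10,-01-,1-1-,10-0
  11 | -01-,1-1-
  13 | 11-1  (sole → essential)
  14 | --10,1-1-
  15 | 1-1-,11-1
Essential prime implicants: -01-, 01-0, 10-0, 11-1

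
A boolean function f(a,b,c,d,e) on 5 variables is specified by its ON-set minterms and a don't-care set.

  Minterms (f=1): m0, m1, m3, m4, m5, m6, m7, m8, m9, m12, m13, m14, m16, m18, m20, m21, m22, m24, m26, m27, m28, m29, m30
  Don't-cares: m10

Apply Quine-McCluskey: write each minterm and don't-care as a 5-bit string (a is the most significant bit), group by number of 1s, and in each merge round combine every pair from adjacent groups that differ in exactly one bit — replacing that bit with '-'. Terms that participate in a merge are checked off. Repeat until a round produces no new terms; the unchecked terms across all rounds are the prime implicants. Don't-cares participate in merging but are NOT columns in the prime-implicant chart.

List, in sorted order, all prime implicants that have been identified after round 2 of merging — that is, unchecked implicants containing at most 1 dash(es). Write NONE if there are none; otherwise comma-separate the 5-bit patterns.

size-2^0 implicants → 00000(✓)  00001(✓)  00011(✓)  00100(✓)  00101(✓)  00110(✓)  00111(✓)  01000(✓)  01001(✓)  01010(✓)  01100(✓)  01101(✓)  01110(✓)  10000(✓)  10010(✓)  10100(✓)  10101(✓)  10110(✓)  11000(✓)  11010(✓)  11011(✓)  11100(✓)  11101(✓)  11110(✓)
size-2^1 implicants → -0000(✓)  -0100(✓)  -0101(✓)  -0110(✓)  -1000(✓)  -1010(✓)  -1100(✓)  -1101(✓)  -1110(✓)  0-000(✓)  0-001(✓)  0-100(✓)  0-101(✓)  0-110(✓)  00-00(✓)  00-01(✓)  00-11(✓)  000-1(✓)  0000-(✓)  001-0(✓)  001-1(✓)  0010-(✓)  0011-(✓)  01-00(✓)  01-01(✓)  01-10(✓)  010-0(✓)  0100-(✓)  011-0(✓)  0110-(✓)  1-000(✓)  1-010(✓)  1-100(✓)  1-101(✓)  1-110(✓)  10-00(✓)  10-10(✓)  100-0(✓)  101-0(✓)  1010-(✓)  11-00(✓)  11-10(✓)  110-0(✓)  1101-  111-0(✓)  1110-(✓)
size-2^2 implicants → --000(✓)  --100(✓)  --101(✓)  --110(✓)  -0-00(✓)  -01-0(✓)  -010-(✓)  -1-00(✓)  -1-10(✓)  -10-0(✓)  -11-0(✓)  -110-(✓)  0--00(✓)  0--01(✓)  0-00-(✓)  0-1-0(✓)  0-10-(✓)  00--1  00-0-(✓)  001--  01--0(✓)  01-0-(✓)  1--00(✓)  1--10(✓)  1-0-0(✓)  1-1-0(✓)  1-10-(✓)  10--0(✓)  11--0(✓)
size-2^3 implicants → ---00  --1-0  --10-  -1--0  0--0-  1---0
Unchecked terms (primes): ---00, --1-0, --10-, -1--0, 0--0-, 00--1, 001--, 1---0, 1101-

1101-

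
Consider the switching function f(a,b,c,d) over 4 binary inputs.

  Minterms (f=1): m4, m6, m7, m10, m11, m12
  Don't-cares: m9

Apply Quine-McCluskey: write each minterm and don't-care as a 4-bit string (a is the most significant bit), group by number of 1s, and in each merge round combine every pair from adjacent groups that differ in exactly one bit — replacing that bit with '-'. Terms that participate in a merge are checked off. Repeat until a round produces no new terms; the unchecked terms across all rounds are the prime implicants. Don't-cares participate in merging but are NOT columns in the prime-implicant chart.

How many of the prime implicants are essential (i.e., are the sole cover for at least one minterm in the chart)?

size-2^0 implicants → 0100(✓)  0110(✓)  0111(✓)  1001(✓)  1010(✓)  1011(✓)  1100(✓)
size-2^1 implicants → -100  01-0  011-  10-1  101-
Unchecked terms (primes): -100, 01-0, 011-, 10-1, 101-
Minterm coverage:
  m4 ⊆ -100,01-0
  m6 ⊆ 01-0,011-
  m7 ⊆ 011- [E]
  m10 ⊆ 101- [E]
  m11 ⊆ 10-1,101-
  m12 ⊆ -100 [E]
E = {-100, 011-, 101-}

3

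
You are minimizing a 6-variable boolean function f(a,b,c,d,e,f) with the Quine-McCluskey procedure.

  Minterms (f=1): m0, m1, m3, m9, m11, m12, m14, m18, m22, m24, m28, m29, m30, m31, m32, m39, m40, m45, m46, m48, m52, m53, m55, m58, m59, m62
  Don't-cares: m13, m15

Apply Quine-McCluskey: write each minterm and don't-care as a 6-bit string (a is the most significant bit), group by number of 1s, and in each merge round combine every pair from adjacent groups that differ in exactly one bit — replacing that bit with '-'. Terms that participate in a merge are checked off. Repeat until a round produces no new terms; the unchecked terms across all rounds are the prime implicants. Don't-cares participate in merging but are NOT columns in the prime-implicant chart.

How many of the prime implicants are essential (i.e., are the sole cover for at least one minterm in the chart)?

9

[col 0] 000000*, 000001*, 000011*, 001001*, 001011*, 001100*, 001101*, 001110*, 001111*, 010010*, 010110*, 011000*, 011100*, 011101*, 011110*, 011111*, 100000*, 100111*, 101000*, 101101*, 101110*, 110000*, 110100*, 110101*, 110111*, 111010*, 111011*, 111110*
[col 1] -00000, -01101, -01110*, -11110*, 0-1100*, 0-1101*, 0-1110*, 0-1111*, 00-001*, 00-011*, 0000-1*, 00000-, 001-01*, 001-11*, 0010-1*, 0011-0*, 0011-1*, 00110-*, 00111-*, 01-110, 010-10, 011-00, 0111-0*, 0111-1*, 01110-*, 01111-*, 1-0000, 1-0111, 1-1110*, 10-000, 110-00, 1101-1, 11010-, 111-10, 11101-
[col 2] --1110, 0-11-0*, 0-11-1*, 0-110-*, 0-111-*, 00-0-1, 001--1, 0011--*, 0111--*
[col 3] 0-11--
Prime implicants: --1110, -00000, -01101, 0-11--, 00-0-1, 00000-, 001--1, 01-110, 010-10, 011-00, 1-0000, 1-0111, 10-000, 110-00, 1101-1, 11010-, 111-10, 11101-
PI chart (minterm → PIs covering it):
  0 | -00000,00000-
  1 | 00-0-1,00000-
  3 | 00-0-1  (sole → essential)
  9 | 00-0-1,001--1
  11 | 00-0-1,001--1
  12 | 0-11--  (sole → essential)
  14 | --1110,0-11--
  18 | 010-10  (sole → essential)
  22 | 01-110,010-10
  24 | 011-00  (sole → essential)
  28 | 0-11--,011-00
  29 | 0-11--  (sole → essential)
  30 | --1110,0-11--,01-110
  31 | 0-11--  (sole → essential)
  32 | -00000,1-0000,10-000
  39 | 1-0111  (sole → essential)
  40 | 10-000  (sole → essential)
  45 | -01101  (sole → essential)
  46 | --1110  (sole → essential)
  48 | 1-0000,110-00
  52 | 110-00,11010-
  53 | 1101-1,11010-
  55 | 1-0111,1101-1
  58 | 111-10,11101-
  59 | 11101-  (sole → essential)
  62 | --1110,111-10
Essential prime implicants: --1110, -01101, 0-11--, 00-0-1, 010-10, 011-00, 1-0111, 10-000, 11101-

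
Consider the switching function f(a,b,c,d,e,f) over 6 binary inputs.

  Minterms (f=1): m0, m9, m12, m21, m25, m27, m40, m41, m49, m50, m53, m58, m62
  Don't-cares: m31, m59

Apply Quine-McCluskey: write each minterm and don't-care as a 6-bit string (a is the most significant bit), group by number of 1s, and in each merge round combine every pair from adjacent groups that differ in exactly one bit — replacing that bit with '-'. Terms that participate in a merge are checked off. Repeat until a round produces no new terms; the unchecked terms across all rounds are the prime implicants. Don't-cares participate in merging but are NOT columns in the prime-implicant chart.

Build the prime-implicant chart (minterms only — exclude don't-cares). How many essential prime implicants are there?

Round 0: 000000 001001✓ 001100 010101✓ 011001✓ 011011✓ 011111✓ 101000✓ 101001✓ 110001✓ 110010✓ 110101✓ 111010✓ 111011✓ 111110✓
Round 1: -01001 -10101 -11011 0-1001 011-11 0110-1 10100- 11-010 110-01 111-10 11101-
PIs = {-01001, -10101, -11011, 0-1001, 000000, 001100, 011-11, 0110-1, 10100-, 11-010, 110-01, 111-10, 11101-}
Coverage chart:
  m0: 000000 ←essential
  m9: -01001,0-1001
  m12: 001100 ←essential
  m21: -10101 ←essential
  m25: 0-1001,0110-1
  m27: -11011,011-11,0110-1
  m40: 10100- ←essential
  m41: -01001,10100-
  m49: 110-01 ←essential
  m50: 11-010 ←essential
  m53: -10101,110-01
  m58: 11-010,111-10,11101-
  m62: 111-10 ←essential
Essential: -10101, 000000, 001100, 10100-, 11-010, 110-01, 111-10

7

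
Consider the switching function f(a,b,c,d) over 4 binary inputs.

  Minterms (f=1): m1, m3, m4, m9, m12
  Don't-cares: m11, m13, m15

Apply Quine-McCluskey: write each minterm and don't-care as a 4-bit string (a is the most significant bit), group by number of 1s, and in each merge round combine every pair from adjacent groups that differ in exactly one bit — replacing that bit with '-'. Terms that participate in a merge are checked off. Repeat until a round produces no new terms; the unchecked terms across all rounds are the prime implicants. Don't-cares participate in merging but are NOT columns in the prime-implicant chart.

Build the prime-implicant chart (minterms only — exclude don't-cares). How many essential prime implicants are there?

[col 0] 0001*, 0011*, 0100*, 1001*, 1011*, 1100*, 1101*, 1111*
[col 1] -001*, -011*, -100, 00-1*, 1-01*, 1-11*, 10-1*, 11-1*, 110-
[col 2] -0-1, 1--1
Prime implicants: -0-1, -100, 1--1, 110-
PI chart (minterm → PIs covering it):
  1 | -0-1  (sole → essential)
  3 | -0-1  (sole → essential)
  4 | -100  (sole → essential)
  9 | -0-1,1--1
  12 | -100,110-
Essential prime implicants: -0-1, -100

2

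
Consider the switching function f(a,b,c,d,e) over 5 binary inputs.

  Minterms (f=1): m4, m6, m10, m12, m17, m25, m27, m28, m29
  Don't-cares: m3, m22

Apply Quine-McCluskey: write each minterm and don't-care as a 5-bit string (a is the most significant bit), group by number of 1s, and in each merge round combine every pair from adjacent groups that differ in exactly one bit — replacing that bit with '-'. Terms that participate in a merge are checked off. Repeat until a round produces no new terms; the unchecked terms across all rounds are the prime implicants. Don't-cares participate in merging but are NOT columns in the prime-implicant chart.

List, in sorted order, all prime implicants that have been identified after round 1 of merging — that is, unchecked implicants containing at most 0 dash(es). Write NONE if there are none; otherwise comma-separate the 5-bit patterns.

00011, 01010

Round 0: 00011 00100✓ 00110✓ 01010 01100✓ 10001✓ 10110✓ 11001✓ 11011✓ 11100✓ 11101✓
Round 1: -0110 -1100 0-100 001-0 1-001 11-01 110-1 1110-
PIs = {-0110, -1100, 0-100, 00011, 001-0, 01010, 1-001, 11-01, 110-1, 1110-}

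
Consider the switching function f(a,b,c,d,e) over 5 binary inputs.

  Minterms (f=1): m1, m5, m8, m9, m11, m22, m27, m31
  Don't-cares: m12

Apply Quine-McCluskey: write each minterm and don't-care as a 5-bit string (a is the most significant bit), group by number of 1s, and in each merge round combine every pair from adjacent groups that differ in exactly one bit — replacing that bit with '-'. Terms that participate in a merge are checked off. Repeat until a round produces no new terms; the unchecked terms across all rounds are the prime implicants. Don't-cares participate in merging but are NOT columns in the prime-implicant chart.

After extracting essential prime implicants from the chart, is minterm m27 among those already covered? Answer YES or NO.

Round 0: 00001✓ 00101✓ 01000✓ 01001✓ 01011✓ 01100✓ 10110 11011✓ 11111✓
Round 1: -1011 0-001 00-01 01-00 010-1 0100- 11-11
PIs = {-1011, 0-001, 00-01, 01-00, 010-1, 0100-, 10110, 11-11}
Coverage chart:
  m1: 0-001,00-01
  m5: 00-01 ←essential
  m8: 01-00,0100-
  m9: 0-001,010-1,0100-
  m11: -1011,010-1
  m22: 10110 ←essential
  m27: -1011,11-11
  m31: 11-11 ←essential
Essential: 00-01, 10110, 11-11

YES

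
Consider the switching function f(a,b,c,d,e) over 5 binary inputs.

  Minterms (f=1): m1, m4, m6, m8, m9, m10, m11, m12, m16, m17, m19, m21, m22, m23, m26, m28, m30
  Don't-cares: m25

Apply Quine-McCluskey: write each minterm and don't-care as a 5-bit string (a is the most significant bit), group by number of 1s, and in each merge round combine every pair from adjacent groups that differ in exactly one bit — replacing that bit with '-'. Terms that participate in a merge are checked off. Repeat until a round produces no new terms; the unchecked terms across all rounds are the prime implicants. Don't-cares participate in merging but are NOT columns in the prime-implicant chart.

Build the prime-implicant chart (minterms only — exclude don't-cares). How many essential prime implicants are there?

[col 0] 00001*, 00100*, 00110*, 01000*, 01001*, 01010*, 01011*, 01100*, 10000*, 10001*, 10011*, 10101*, 10110*, 10111*, 11001*, 11010*, 11100*, 11110*
[col 1] -0001*, -0110, -1001*, -1010, -1100, 0-001*, 0-100, 001-0, 01-00, 010-0*, 010-1*, 0100-*, 0101-*, 1-001*, 1-110, 10-01*, 10-11*, 100-1*, 1000-, 101-1*, 1011-, 11-10, 111-0
[col 2] --001, 010--, 10--1
Prime implicants: --001, -0110, -1010, -1100, 0-100, 001-0, 01-00, 010--, 1-110, 10--1, 1000-, 1011-, 11-10, 111-0
PI chart (minterm → PIs covering it):
  1 | --001  (sole → essential)
  4 | 0-100,001-0
  6 | -0110,001-0
  8 | 01-00,010--
  9 | --001,010--
  10 | -1010,010--
  11 | 010--  (sole → essential)
  12 | -1100,0-100,01-00
  16 | 1000-  (sole → essential)
  17 | --001,10--1,1000-
  19 | 10--1  (sole → essential)
  21 | 10--1  (sole → essential)
  22 | -0110,1-110,1011-
  23 | 10--1,1011-
  26 | -1010,11-10
  28 | -1100,111-0
  30 | 1-110,11-10,111-0
Essential prime implicants: --001, 010--, 10--1, 1000-

4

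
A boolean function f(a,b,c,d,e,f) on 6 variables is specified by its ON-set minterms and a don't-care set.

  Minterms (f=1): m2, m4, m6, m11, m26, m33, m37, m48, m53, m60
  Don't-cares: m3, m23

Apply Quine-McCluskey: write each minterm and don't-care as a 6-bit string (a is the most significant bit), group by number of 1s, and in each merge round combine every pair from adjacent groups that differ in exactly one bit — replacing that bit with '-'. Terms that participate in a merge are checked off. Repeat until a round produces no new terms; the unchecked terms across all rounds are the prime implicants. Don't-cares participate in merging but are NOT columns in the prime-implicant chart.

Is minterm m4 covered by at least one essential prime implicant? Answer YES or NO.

size-2^0 implicants → 000010(✓)  000011(✓)  000100(✓)  000110(✓)  001011(✓)  010111  011010  100001(✓)  100101(✓)  110000  110101(✓)  111100
size-2^1 implicants → 00-011  000-10  00001-  0001-0  1-0101  100-01
Unchecked terms (primes): 00-011, 000-10, 00001-, 0001-0, 010111, 011010, 1-0101, 100-01, 110000, 111100
Minterm coverage:
  m2 ⊆ 000-10,00001-
  m4 ⊆ 0001-0 [E]
  m6 ⊆ 000-10,0001-0
  m11 ⊆ 00-011 [E]
  m26 ⊆ 011010 [E]
  m33 ⊆ 100-01 [E]
  m37 ⊆ 1-0101,100-01
  m48 ⊆ 110000 [E]
  m53 ⊆ 1-0101 [E]
  m60 ⊆ 111100 [E]
E = {00-011, 0001-0, 011010, 1-0101, 100-01, 110000, 111100}

YES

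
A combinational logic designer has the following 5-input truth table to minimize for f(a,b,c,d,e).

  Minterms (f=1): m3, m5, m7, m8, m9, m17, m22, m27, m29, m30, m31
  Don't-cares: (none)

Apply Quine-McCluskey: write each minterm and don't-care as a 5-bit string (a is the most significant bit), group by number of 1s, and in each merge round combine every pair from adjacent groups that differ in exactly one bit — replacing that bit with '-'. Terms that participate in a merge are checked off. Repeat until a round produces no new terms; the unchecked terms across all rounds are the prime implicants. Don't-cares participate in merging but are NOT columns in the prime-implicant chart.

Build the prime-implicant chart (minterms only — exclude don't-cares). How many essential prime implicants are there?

7

Round 0: 00011✓ 00101✓ 00111✓ 01000✓ 01001✓ 10001 10110✓ 11011✓ 11101✓ 11110✓ 11111✓
Round 1: 00-11 001-1 0100- 1-110 11-11 111-1 1111-
PIs = {00-11, 001-1, 0100-, 1-110, 10001, 11-11, 111-1, 1111-}
Coverage chart:
  m3: 00-11 ←essential
  m5: 001-1 ←essential
  m7: 00-11,001-1
  m8: 0100- ←essential
  m9: 0100- ←essential
  m17: 10001 ←essential
  m22: 1-110 ←essential
  m27: 11-11 ←essential
  m29: 111-1 ←essential
  m30: 1-110,1111-
  m31: 11-11,111-1,1111-
Essential: 00-11, 001-1, 0100-, 1-110, 10001, 11-11, 111-1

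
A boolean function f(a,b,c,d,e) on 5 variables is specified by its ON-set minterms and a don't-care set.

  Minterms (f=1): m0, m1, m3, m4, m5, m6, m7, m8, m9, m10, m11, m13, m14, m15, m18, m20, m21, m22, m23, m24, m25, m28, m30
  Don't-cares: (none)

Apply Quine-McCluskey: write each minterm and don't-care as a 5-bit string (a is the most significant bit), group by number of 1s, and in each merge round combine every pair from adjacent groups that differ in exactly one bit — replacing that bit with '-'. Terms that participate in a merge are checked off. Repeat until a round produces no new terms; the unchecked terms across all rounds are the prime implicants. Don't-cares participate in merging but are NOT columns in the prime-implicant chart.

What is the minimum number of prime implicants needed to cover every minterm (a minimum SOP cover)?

size-2^0 implicants → 00000(✓)  00001(✓)  00011(✓)  00100(✓)  00101(✓)  00110(✓)  00111(✓)  01000(✓)  01001(✓)  01010(✓)  01011(✓)  01101(✓)  01110(✓)  01111(✓)  10010(✓)  10100(✓)  10101(✓)  10110(✓)  10111(✓)  11000(✓)  11001(✓)  11100(✓)  11110(✓)
size-2^1 implicants → -0100(✓)  -0101(✓)  -0110(✓)  -0111(✓)  -1000(✓)  -1001(✓)  -1110(✓)  0-000(✓)  0-001(✓)  0-011(✓)  0-101(✓)  0-110(✓)  0-111(✓)  00-00(✓)  00-01(✓)  00-11(✓)  000-1(✓)  0000-(✓)  001-0(✓)  001-1(✓)  0010-(✓)  0011-(✓)  01-01(✓)  01-10(✓)  01-11(✓)  010-0(✓)  010-1(✓)  0100-(✓)  0101-(✓)  011-1(✓)  0111-(✓)  1-100(✓)  1-110(✓)  10-10  101-0(✓)  101-1(✓)  1010-(✓)  1011-(✓)  11-00  1100-(✓)  111-0(✓)
size-2^2 implicants → --110  -01-0(✓)  -01-1(✓)  -010-(✓)  -011-(✓)  -100-  0--01(✓)  0--11(✓)  0-0-1(✓)  0-00-  0-1-1(✓)  0-11-  00--1(✓)  00-0-  001--(✓)  01--1(✓)  01-1-  010--  1-1-0  101--(✓)
size-2^3 implicants → -01--  0---1
Unchecked terms (primes): --110, -01--, -100-, 0---1, 0-00-, 0-11-, 00-0-, 01-1-, 010--, 1-1-0, 10-10, 11-00
Minterm coverage:
  m0 ⊆ 0-00-,00-0-
  m1 ⊆ 0---1,0-00-,00-0-
  m3 ⊆ 0---1 [E]
  m4 ⊆ -01--,00-0-
  m5 ⊆ -01--,0---1,00-0-
  m6 ⊆ --110,-01--,0-11-
  m7 ⊆ -01--,0---1,0-11-
  m8 ⊆ -100-,0-00-,010--
  m9 ⊆ -100-,0---1,0-00-,010--
  m10 ⊆ 01-1-,010--
  m11 ⊆ 0---1,01-1-,010--
  m13 ⊆ 0---1 [E]
  m14 ⊆ --110,0-11-,01-1-
  m15 ⊆ 0---1,0-11-,01-1-
  m18 ⊆ 10-10 [E]
  m20 ⊆ -01--,1-1-0
  m21 ⊆ -01-- [E]
  m22 ⊆ --110,-01--,1-1-0,10-10
  m23 ⊆ -01-- [E]
  m24 ⊆ -100-,11-00
  m25 ⊆ -100- [E]
  m28 ⊆ 1-1-0,11-00
  m30 ⊆ --110,1-1-0
E = {-01--, -100-, 0---1, 10-10}
Petrick residual → 0-00-, 01-1-, 1-1-0
Cover = b'c + bc'd' + a'e + a'c'd' + a'bd + ace' + ab'de'  |cover|=7

7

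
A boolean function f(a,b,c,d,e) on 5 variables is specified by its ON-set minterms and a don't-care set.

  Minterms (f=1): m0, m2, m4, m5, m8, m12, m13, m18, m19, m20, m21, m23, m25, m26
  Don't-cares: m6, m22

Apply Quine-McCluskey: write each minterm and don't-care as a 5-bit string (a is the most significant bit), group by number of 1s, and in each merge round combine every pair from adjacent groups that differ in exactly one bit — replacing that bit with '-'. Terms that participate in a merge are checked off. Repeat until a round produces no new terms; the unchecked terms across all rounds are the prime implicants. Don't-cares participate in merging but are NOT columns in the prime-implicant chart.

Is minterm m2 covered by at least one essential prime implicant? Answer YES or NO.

[col 0] 00000*, 00010*, 00100*, 00101*, 00110*, 01000*, 01100*, 01101*, 10010*, 10011*, 10100*, 10101*, 10110*, 10111*, 11001, 11010*
[col 1] -0010*, -0100*, -0101*, -0110*, 0-000*, 0-100*, 0-101*, 00-00*, 00-10*, 000-0*, 001-0*, 0010-*, 01-00*, 0110-*, 1-010, 10-10*, 10-11*, 1001-*, 101-0*, 101-1*, 1010-*, 1011-*
[col 2] -0-10, -01-0, -010-, 0--00, 0-10-, 00--0, 10-1-, 101--
Prime implicants: -0-10, -01-0, -010-, 0--00, 0-10-, 00--0, 1-010, 10-1-, 101--, 11001
PI chart (minterm → PIs covering it):
  0 | 0--00,00--0
  2 | -0-10,00--0
  4 | -01-0,-010-,0--00,0-10-,00--0
  5 | -010-,0-10-
  8 | 0--00  (sole → essential)
  12 | 0--00,0-10-
  13 | 0-10-  (sole → essential)
  18 | -0-10,1-010,10-1-
  19 | 10-1-  (sole → essential)
  20 | -01-0,-010-,101--
  21 | -010-,101--
  23 | 10-1-,101--
  25 | 11001  (sole → essential)
  26 | 1-010  (sole → essential)
Essential prime implicants: 0--00, 0-10-, 1-010, 10-1-, 11001

NO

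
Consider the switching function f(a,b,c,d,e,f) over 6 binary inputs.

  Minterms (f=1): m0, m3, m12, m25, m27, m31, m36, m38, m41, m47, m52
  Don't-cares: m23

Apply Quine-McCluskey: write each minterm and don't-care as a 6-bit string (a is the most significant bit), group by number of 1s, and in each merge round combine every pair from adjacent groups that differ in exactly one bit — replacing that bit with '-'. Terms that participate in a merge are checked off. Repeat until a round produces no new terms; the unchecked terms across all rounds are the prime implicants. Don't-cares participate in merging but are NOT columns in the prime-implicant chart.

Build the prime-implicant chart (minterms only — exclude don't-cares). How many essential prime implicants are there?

8

Round 0: 000000 000011 001100 010111✓ 011001✓ 011011✓ 011111✓ 100100✓ 100110✓ 101001 101111 110100✓
Round 1: 01-111 011-11 0110-1 1-0100 1001-0
PIs = {000000, 000011, 001100, 01-111, 011-11, 0110-1, 1-0100, 1001-0, 101001, 101111}
Coverage chart:
  m0: 000000 ←essential
  m3: 000011 ←essential
  m12: 001100 ←essential
  m25: 0110-1 ←essential
  m27: 011-11,0110-1
  m31: 01-111,011-11
  m36: 1-0100,1001-0
  m38: 1001-0 ←essential
  m41: 101001 ←essential
  m47: 101111 ←essential
  m52: 1-0100 ←essential
Essential: 000000, 000011, 001100, 0110-1, 1-0100, 1001-0, 101001, 101111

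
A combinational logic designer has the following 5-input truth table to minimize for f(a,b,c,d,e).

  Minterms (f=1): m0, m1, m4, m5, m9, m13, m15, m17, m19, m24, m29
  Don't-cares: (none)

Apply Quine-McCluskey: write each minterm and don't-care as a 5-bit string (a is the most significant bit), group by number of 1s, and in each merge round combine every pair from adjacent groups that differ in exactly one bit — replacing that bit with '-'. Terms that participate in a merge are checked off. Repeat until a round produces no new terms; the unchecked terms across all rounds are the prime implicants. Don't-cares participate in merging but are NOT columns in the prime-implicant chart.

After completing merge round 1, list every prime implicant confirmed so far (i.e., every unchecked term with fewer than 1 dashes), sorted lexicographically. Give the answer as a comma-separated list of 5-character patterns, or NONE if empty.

11000

[col 0] 00000*, 00001*, 00100*, 00101*, 01001*, 01101*, 01111*, 10001*, 10011*, 11000, 11101*
[col 1] -0001, -1101, 0-001*, 0-101*, 00-00*, 00-01*, 0000-*, 0010-*, 01-01*, 011-1, 100-1
[col 2] 0--01, 00-0-
Prime implicants: -0001, -1101, 0--01, 00-0-, 011-1, 100-1, 11000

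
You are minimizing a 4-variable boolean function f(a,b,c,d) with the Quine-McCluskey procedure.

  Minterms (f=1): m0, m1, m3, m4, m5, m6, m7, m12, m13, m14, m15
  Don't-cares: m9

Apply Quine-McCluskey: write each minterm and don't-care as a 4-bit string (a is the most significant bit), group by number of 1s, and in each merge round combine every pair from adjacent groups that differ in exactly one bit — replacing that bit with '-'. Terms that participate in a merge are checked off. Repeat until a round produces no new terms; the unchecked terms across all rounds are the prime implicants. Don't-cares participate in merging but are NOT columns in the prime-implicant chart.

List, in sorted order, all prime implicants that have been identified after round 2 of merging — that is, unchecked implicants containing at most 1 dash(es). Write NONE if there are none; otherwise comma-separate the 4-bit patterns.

size-2^0 implicants → 0000(✓)  0001(✓)  0011(✓)  0100(✓)  0101(✓)  0110(✓)  0111(✓)  1001(✓)  1100(✓)  1101(✓)  1110(✓)  1111(✓)
size-2^1 implicants → -001(✓)  -100(✓)  -101(✓)  -110(✓)  -111(✓)  0-00(✓)  0-01(✓)  0-11(✓)  00-1(✓)  000-(✓)  01-0(✓)  01-1(✓)  010-(✓)  011-(✓)  1-01(✓)  11-0(✓)  11-1(✓)  110-(✓)  111-(✓)
size-2^2 implicants → --01  -1-0(✓)  -1-1(✓)  -10-(✓)  -11-(✓)  0--1  0-0-  01--(✓)  11--(✓)
size-2^3 implicants → -1--
Unchecked terms (primes): --01, -1--, 0--1, 0-0-

NONE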